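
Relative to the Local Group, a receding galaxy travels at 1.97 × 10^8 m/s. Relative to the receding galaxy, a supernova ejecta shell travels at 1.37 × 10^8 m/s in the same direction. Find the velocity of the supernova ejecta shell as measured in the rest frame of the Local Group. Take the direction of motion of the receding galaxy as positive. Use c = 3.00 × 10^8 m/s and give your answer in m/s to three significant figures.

2.57 × 10^8 m/s

In units of c (dividing by 3.00 × 10^8 m/s): v = 0.657, u' = 0.457.
u = (u' + v)/(1 + u'v/c²):
u = (0.457 + 0.657) / (1 + 0.457·0.657) = 1.1133/1.2999 = 0.8565
(Galilean addition would give +1.113c, exceeding c.)
Converting back: u = 0.8565 × 3.00 × 10^8 m/s.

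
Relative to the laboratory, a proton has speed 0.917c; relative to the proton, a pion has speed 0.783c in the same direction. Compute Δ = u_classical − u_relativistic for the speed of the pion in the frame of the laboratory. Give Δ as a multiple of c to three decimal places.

Galilean: u_cl = 0.783 + 0.917 = 1.7000.
Relativistic: u_rel = (0.783 + 0.917) / (1 + 0.783·0.917) = 1.7000/1.7180 = 0.9895.
Δ = 1.7000 − 0.9895 = 0.7105.
(The classical prediction exceeds c; the relativistic result does not.)

Δ = 0.710c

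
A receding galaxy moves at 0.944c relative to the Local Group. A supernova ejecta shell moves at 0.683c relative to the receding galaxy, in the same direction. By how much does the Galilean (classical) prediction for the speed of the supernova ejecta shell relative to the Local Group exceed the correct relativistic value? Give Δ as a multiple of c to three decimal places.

Δ = 0.638c

Galilean: u_cl = 0.683 + 0.944 = 1.6270.
Relativistic: u_rel = (0.683 + 0.944) / (1 + 0.683·0.944) = 1.6270/1.6448 = 0.9892.
Δ = 1.6270 − 0.9892 = 0.6378.
(The classical prediction exceeds c; the relativistic result does not.)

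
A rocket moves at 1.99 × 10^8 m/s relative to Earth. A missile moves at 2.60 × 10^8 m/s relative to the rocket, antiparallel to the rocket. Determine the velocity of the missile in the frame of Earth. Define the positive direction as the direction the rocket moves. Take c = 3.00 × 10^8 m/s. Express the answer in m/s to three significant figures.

In units of c (dividing by 3.00 × 10^8 m/s): v = 0.663, u' = -0.867.
u = (u' + v)/(1 + u'v/c²):
u = (-0.867 + 0.663) / (1 + (-0.867)·0.663) = -0.2033/0.4251 = -0.4783
Converting back: u = -0.4783 × 3.00 × 10^8 m/s.

-1.43 × 10^8 m/s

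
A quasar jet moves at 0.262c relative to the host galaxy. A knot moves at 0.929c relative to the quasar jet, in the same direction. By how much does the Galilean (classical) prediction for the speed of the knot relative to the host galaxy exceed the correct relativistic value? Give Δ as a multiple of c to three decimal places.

Δ = 0.233c

Galilean: u_cl = 0.929 + 0.262 = 1.1910.
Relativistic: u_rel = (0.929 + 0.262) / (1 + 0.929·0.262) = 1.1910/1.2434 = 0.9579.
Δ = 1.1910 − 0.9579 = 0.2331.
(The classical prediction exceeds c; the relativistic result does not.)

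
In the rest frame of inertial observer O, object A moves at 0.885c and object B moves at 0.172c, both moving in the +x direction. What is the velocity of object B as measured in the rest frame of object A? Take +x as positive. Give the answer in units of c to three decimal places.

-0.841c

β_A = 0.885, β_B = 0.172.
Transform to A's frame with the inverse velocity-addition law: u' = (u − v)/(1 − uv/c²), taking u = β_B and v = β_A.
u' = (0.172 − 0.885) / (1 − (0.885)(0.172)) = -0.7130/0.8478 = -0.8410.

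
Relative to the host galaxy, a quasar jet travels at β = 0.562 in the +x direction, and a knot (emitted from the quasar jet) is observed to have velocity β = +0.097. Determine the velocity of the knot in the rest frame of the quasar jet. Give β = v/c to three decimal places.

β = -0.492

Invert the composition law: u' = (u − v)/(1 − uv/c²).
u' = (0.097 − 0.562) / (1 − (0.097)(0.562)) = -0.4650/0.9455 = -0.4918.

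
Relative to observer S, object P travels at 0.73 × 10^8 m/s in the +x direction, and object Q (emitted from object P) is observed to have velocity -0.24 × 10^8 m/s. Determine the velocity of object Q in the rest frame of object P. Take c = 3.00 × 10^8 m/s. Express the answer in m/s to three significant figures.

v = 0.243c, u = -0.080c.
Invert the composition law: u' = (u − v)/(1 − uv/c²).
u' = (-0.080 − 0.243) / (1 − (-0.080)(0.243)) = -0.3233/1.0195 = -0.3172.
u' = -0.3172 × 3.00 × 10^8 m/s.

-9.51 × 10^7 m/s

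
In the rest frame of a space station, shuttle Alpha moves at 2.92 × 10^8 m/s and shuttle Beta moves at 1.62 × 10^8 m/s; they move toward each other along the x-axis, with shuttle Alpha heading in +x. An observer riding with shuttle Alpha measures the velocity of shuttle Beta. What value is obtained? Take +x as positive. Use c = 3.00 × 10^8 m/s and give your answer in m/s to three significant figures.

β_A = 0.973, β_B = -0.540 (dividing each by c = 3.00 × 10^8 m/s).
Transform to A's frame with the inverse velocity-addition law: u' = (u − v)/(1 − uv/c²), taking u = β_B and v = β_A.
u' = (-0.540 − 0.973) / (1 − (0.973)(-0.540)) = -1.5133/1.5256 = -0.9920.
u' = -0.9920 × 3.00 × 10^8 m/s.

-2.98 × 10^8 m/s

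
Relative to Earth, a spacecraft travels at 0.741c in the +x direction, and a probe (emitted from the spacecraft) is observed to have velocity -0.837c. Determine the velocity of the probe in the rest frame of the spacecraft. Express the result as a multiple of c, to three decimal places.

Invert the composition law: u' = (u − v)/(1 − uv/c²).
u' = (-0.837 − 0.741) / (1 − (-0.837)(0.741)) = -1.5780/1.6202 = -0.9739.

-0.974c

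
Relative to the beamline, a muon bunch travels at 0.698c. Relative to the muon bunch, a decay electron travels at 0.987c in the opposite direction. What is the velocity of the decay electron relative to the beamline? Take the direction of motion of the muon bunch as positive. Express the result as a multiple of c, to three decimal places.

-0.929c

With v = 0.698 and u' = -0.987 (in units of c),
u = (u' + v)/(1 + u'v/c²):
u = (-0.987 + 0.698) / (1 + (-0.987)·0.698) = -0.2890/0.3111 = -0.9290
(Galilean addition would give -0.289c.)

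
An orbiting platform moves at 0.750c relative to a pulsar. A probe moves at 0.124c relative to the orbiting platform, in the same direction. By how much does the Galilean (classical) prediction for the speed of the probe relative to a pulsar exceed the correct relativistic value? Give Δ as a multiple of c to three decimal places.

Galilean: u_cl = 0.124 + 0.750 = 0.8740.
Relativistic: u_rel = (0.124 + 0.750) / (1 + 0.124·0.750) = 0.8740/1.0930 = 0.7996.
Δ = 0.8740 − 0.7996 = 0.0744.

Δ = 0.074c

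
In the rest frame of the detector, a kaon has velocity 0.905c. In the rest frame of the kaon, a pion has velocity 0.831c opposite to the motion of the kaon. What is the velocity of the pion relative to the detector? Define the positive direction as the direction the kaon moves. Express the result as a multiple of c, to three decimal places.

+0.298c

With v = 0.905 and u' = -0.831 (in units of c),
u = (u' + v)/(1 + u'v/c²):
u = (-0.831 + 0.905) / (1 + (-0.831)·0.905) = 0.0740/0.2479 = 0.2985
(Galilean addition would give +0.074c.)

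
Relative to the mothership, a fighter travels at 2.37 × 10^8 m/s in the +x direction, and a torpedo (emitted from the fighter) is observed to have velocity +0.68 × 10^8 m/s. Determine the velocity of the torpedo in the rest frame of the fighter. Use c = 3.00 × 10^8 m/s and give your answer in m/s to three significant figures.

-2.06 × 10^8 m/s

v = 0.790c, u = 0.227c.
Invert the composition law: u' = (u − v)/(1 − uv/c²).
u' = (0.227 − 0.790) / (1 − (0.227)(0.790)) = -0.5633/0.8209 = -0.6862.
u' = -0.6862 × 3.00 × 10^8 m/s.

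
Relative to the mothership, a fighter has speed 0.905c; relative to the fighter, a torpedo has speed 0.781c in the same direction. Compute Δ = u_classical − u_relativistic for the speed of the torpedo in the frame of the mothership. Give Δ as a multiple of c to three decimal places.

Galilean: u_cl = 0.781 + 0.905 = 1.6860.
Relativistic: u_rel = (0.781 + 0.905) / (1 + 0.781·0.905) = 1.6860/1.7068 = 0.9878.
Δ = 1.6860 − 0.9878 = 0.6982.
(The classical prediction exceeds c; the relativistic result does not.)

Δ = 0.698c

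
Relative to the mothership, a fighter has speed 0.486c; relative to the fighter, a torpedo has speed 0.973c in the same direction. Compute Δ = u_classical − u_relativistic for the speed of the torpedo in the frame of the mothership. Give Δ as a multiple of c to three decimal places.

Δ = 0.468c

Galilean: u_cl = 0.973 + 0.486 = 1.4590.
Relativistic: u_rel = (0.973 + 0.486) / (1 + 0.973·0.486) = 1.4590/1.4729 = 0.9906.
Δ = 1.4590 − 0.9906 = 0.4684.
(The classical prediction exceeds c; the relativistic result does not.)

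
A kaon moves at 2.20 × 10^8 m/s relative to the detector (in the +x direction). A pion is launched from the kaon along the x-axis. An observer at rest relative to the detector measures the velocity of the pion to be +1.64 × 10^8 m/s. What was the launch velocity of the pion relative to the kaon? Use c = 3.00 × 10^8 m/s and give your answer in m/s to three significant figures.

v = 0.733c, u = 0.547c.
Invert the composition law: u' = (u − v)/(1 − uv/c²).
u' = (0.547 − 0.733) / (1 − (0.547)(0.733)) = -0.1867/0.5991 = -0.3116.
u' = -0.3116 × 3.00 × 10^8 m/s.

-9.35 × 10^7 m/s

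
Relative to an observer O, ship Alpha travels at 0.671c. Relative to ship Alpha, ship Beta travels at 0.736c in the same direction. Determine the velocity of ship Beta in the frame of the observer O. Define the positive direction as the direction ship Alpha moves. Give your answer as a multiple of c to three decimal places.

With v = 0.671 and u' = 0.736 (in units of c),
u = (u' + v)/(1 + u'v/c²):
u = (0.736 + 0.671) / (1 + 0.736·0.671) = 1.4070/1.4939 = 0.9419

0.942c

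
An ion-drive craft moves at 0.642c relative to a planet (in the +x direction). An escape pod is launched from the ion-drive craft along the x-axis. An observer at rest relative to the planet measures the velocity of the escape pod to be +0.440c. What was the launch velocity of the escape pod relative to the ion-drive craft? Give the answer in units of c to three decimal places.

-0.282c

Invert the composition law: u' = (u − v)/(1 − uv/c²).
u' = (0.440 − 0.642) / (1 − (0.440)(0.642)) = -0.2020/0.7175 = -0.2815.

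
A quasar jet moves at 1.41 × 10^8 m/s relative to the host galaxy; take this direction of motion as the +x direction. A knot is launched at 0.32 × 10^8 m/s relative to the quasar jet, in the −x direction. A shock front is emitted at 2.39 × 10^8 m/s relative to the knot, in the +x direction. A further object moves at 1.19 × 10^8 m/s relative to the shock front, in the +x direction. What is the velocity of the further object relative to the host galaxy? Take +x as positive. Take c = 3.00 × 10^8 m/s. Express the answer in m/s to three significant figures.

+2.87 × 10^8 m/s

Apply u = (u' + v)/(1 + u'v/c²) successively, working outward toward the host galaxy.
(Dividing each given speed by c = 3.00 × 10^8 m/s to work in units of c.)
Start: velocity of the quasar jet relative to the host galaxy = 0.4700c.
Compose with the knot (u' = -0.107 in the quasar jet frame): u_1 = (-0.107 + 0.470) / (1 + (-0.107)·0.470) = 0.3633/0.9499 = 0.3825.
Compose with the shock front (u' = 0.797 in the knot frame): u_2 = (0.797 + 0.383) / (1 + 0.797·0.383) = 1.1792/1.3047 = 0.9038.
Compose with the further object (u' = 0.397 in the shock front frame): u_3 = (0.397 + 0.904) / (1 + 0.397·0.904) = 1.3004/1.3585 = 0.9573.
So u = 0.9573 × 3.00 × 10^8 m/s.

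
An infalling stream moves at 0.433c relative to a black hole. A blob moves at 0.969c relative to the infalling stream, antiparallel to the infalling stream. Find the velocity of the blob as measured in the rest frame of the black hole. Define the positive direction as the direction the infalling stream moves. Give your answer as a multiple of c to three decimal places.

With v = 0.433 and u' = -0.969 (in units of c),
u = (u' + v)/(1 + u'v/c²):
u = (-0.969 + 0.433) / (1 + (-0.969)·0.433) = -0.5360/0.5804 = -0.9235
(Galilean addition would give -0.536c.)

-0.923c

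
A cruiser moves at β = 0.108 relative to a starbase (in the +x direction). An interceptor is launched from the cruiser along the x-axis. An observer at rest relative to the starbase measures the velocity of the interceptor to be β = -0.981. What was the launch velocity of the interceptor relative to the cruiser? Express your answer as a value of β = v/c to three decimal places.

Invert the composition law: u' = (u − v)/(1 − uv/c²).
u' = (-0.981 − 0.108) / (1 − (-0.981)(0.108)) = -1.0890/1.1059 = -0.9847.

β = -0.985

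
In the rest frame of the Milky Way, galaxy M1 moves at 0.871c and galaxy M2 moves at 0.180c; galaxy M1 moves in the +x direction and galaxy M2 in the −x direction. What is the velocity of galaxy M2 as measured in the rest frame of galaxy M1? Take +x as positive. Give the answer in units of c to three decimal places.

β_A = 0.871, β_B = -0.180.
Transform to A's frame with the inverse velocity-addition law: u' = (u − v)/(1 − uv/c²), taking u = β_B and v = β_A.
u' = (-0.180 − 0.871) / (1 − (0.871)(-0.180)) = -1.0510/1.1568 = -0.9086.

-0.909c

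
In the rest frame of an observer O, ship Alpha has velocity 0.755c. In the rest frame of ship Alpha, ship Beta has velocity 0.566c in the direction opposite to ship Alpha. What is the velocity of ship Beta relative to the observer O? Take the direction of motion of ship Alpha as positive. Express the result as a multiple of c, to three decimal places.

With v = 0.755 and u' = -0.566 (in units of c),
u = (u' + v)/(1 + u'v/c²):
u = (-0.566 + 0.755) / (1 + (-0.566)·0.755) = 0.1890/0.5727 = 0.3300
(Galilean addition would give +0.189c.)

+0.330c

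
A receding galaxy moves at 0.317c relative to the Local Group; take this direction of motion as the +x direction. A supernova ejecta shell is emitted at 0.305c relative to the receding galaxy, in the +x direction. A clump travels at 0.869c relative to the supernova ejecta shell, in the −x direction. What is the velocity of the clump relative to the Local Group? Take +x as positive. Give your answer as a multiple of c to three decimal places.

Apply u = (u' + v)/(1 + u'v/c²) successively, working outward toward the Local Group.
Start: velocity of the receding galaxy relative to the Local Group = 0.3170c.
Compose with the supernova ejecta shell (u' = 0.305 in the receding galaxy frame): u_1 = (0.305 + 0.317) / (1 + 0.305·0.317) = 0.6220/1.0967 = 0.5672.
Compose with the clump (u' = -0.869 in the supernova ejecta shell frame): u_2 = (-0.869 + 0.567) / (1 + (-0.869)·0.567) = -0.3018/0.5071 = -0.5952.

-0.595c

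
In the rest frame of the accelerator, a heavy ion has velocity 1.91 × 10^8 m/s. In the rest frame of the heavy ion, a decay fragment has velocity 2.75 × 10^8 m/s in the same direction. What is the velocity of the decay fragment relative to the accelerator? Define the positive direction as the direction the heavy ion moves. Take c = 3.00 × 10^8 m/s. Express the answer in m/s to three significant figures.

2.94 × 10^8 m/s

In units of c (dividing by 3.00 × 10^8 m/s): v = 0.637, u' = 0.917.
u = (u' + v)/(1 + u'v/c²):
u = (0.917 + 0.637) / (1 + 0.917·0.637) = 1.5533/1.5836 = 0.9809
Converting back: u = 0.9809 × 3.00 × 10^8 m/s.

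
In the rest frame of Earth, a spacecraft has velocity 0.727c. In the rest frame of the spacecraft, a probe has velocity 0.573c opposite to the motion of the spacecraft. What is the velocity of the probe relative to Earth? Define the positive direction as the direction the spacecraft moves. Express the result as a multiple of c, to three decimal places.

With v = 0.727 and u' = -0.573 (in units of c),
u = (u' + v)/(1 + u'v/c²):
u = (-0.573 + 0.727) / (1 + (-0.573)·0.727) = 0.1540/0.5834 = 0.2640
(Galilean addition would give +0.154c.)

+0.264c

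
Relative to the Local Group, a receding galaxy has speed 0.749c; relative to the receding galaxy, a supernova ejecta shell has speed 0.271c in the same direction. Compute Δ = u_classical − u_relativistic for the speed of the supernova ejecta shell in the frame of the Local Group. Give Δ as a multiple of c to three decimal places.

Galilean: u_cl = 0.271 + 0.749 = 1.0200.
Relativistic: u_rel = (0.271 + 0.749) / (1 + 0.271·0.749) = 1.0200/1.2030 = 0.8479.
Δ = 1.0200 − 0.8479 = 0.1721.
(The classical prediction exceeds c; the relativistic result does not.)

Δ = 0.172c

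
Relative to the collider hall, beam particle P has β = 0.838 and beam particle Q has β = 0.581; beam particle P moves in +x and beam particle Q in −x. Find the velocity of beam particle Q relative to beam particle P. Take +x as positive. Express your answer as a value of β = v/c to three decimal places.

β = -0.954

β_A = 0.838, β_B = -0.581.
Transform to A's frame with the inverse velocity-addition law: u' = (u − v)/(1 − uv/c²), taking u = β_B and v = β_A.
u' = (-0.581 − 0.838) / (1 − (0.838)(-0.581)) = -1.4190/1.4869 = -0.9543.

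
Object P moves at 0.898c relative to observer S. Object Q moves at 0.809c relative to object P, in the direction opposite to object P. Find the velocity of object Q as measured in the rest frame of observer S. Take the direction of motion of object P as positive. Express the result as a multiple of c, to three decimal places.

With v = 0.898 and u' = -0.809 (in units of c),
u = (u' + v)/(1 + u'v/c²):
u = (-0.809 + 0.898) / (1 + (-0.809)·0.898) = 0.0890/0.2735 = 0.3254
(Galilean addition would give +0.089c.)

+0.325c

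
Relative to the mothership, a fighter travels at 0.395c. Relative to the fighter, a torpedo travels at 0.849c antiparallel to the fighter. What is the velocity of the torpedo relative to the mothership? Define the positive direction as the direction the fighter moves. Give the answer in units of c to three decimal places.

-0.683c

With v = 0.395 and u' = -0.849 (in units of c),
u = (u' + v)/(1 + u'v/c²):
u = (-0.849 + 0.395) / (1 + (-0.849)·0.395) = -0.4540/0.6646 = -0.6831
(Galilean addition would give -0.454c.)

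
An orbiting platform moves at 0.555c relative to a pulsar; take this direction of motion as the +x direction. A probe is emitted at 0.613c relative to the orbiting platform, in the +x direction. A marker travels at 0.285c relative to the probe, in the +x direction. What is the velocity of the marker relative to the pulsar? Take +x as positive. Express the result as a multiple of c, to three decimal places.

Apply u = (u' + v)/(1 + u'v/c²) successively, working outward toward the pulsar.
Start: velocity of the orbiting platform relative to the pulsar = 0.5550c.
Compose with the probe (u' = 0.613 in the orbiting platform frame): u_1 = (0.613 + 0.555) / (1 + 0.613·0.555) = 1.1680/1.3402 = 0.8715.
Compose with the marker (u' = 0.285 in the probe frame): u_2 = (0.285 + 0.872) / (1 + 0.285·0.872) = 1.1565/1.2484 = 0.9264.

0.926c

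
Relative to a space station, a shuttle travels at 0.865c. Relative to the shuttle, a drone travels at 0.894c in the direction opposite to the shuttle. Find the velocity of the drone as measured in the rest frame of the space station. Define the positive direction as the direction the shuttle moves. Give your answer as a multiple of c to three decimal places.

-0.128c

With v = 0.865 and u' = -0.894 (in units of c),
u = (u' + v)/(1 + u'v/c²):
u = (-0.894 + 0.865) / (1 + (-0.894)·0.865) = -0.0290/0.2267 = -0.1279
(Galilean addition would give -0.029c.)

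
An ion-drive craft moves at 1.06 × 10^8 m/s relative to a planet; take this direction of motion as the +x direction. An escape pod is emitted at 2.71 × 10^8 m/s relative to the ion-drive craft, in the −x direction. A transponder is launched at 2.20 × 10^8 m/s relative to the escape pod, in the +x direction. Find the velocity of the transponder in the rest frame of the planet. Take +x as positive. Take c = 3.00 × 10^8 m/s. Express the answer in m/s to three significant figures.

-5.48 × 10^7 m/s

Apply u = (u' + v)/(1 + u'v/c²) successively, working outward toward the planet.
(Dividing each given speed by c = 3.00 × 10^8 m/s to work in units of c.)
Start: velocity of the ion-drive craft relative to the planet = 0.3533c.
Compose with the escape pod (u' = -0.903 in the ion-drive craft frame): u_1 = (-0.903 + 0.353) / (1 + (-0.903)·0.353) = -0.5500/0.6808 = -0.8078.
Compose with the transponder (u' = 0.733 in the escape pod frame): u_2 = (0.733 + (-0.808)) / (1 + 0.733·(-0.808)) = -0.0745/0.4076 = -0.1828.
So u = -0.1828 × 3.00 × 10^8 m/s.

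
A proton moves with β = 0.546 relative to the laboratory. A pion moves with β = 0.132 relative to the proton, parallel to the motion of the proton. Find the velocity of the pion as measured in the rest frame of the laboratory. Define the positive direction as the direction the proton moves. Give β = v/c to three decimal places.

β = 0.632

With v = 0.546 and u' = 0.132 (in units of c),
u = (u' + v)/(1 + u'v/c²):
u = (0.132 + 0.546) / (1 + 0.132·0.546) = 0.6780/1.0721 = 0.6324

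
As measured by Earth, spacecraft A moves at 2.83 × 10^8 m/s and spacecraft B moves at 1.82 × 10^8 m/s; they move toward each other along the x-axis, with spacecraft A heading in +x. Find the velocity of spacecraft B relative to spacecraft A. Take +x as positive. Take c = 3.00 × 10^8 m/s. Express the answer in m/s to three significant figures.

-2.96 × 10^8 m/s

β_A = 0.943, β_B = -0.607 (dividing each by c = 3.00 × 10^8 m/s).
Transform to A's frame with the inverse velocity-addition law: u' = (u − v)/(1 − uv/c²), taking u = β_B and v = β_A.
u' = (-0.607 − 0.943) / (1 − (0.943)(-0.607)) = -1.5500/1.5723 = -0.9858.
u' = -0.9858 × 3.00 × 10^8 m/s.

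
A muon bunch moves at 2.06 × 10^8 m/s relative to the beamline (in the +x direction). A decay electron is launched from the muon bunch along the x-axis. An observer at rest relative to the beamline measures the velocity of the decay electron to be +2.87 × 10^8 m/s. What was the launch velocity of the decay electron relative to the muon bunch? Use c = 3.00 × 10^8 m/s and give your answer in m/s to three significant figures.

v = 0.687c, u = 0.957c.
Invert the composition law: u' = (u − v)/(1 − uv/c²).
u' = (0.957 − 0.687) / (1 − (0.957)(0.687)) = 0.2700/0.3431 = 0.7870.
u' = 0.7870 × 3.00 × 10^8 m/s.

+2.36 × 10^8 m/s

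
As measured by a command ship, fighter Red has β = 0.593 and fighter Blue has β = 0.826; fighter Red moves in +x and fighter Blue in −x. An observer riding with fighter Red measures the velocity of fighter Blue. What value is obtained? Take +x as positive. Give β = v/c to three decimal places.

β_A = 0.593, β_B = -0.826.
Transform to A's frame with the inverse velocity-addition law: u' = (u − v)/(1 − uv/c²), taking u = β_B and v = β_A.
u' = (-0.826 − 0.593) / (1 − (0.593)(-0.826)) = -1.4190/1.4898 = -0.9525.

β = -0.952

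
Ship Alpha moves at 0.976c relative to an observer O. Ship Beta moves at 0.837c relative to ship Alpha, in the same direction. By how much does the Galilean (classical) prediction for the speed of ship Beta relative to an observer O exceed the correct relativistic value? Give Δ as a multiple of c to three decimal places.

Galilean: u_cl = 0.837 + 0.976 = 1.8130.
Relativistic: u_rel = (0.837 + 0.976) / (1 + 0.837·0.976) = 1.8130/1.8169 = 0.9978.
Δ = 1.8130 − 0.9978 = 0.8152.
(The classical prediction exceeds c; the relativistic result does not.)

Δ = 0.815c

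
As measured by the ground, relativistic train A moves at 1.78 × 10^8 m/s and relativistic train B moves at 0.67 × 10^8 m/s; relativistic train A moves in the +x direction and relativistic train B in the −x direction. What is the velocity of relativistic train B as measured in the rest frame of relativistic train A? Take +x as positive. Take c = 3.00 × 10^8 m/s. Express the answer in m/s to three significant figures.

β_A = 0.593, β_B = -0.223 (dividing each by c = 3.00 × 10^8 m/s).
Transform to A's frame with the inverse velocity-addition law: u' = (u − v)/(1 − uv/c²), taking u = β_B and v = β_A.
u' = (-0.223 − 0.593) / (1 − (0.593)(-0.223)) = -0.8167/1.1325 = -0.7211.
u' = -0.7211 × 3.00 × 10^8 m/s.

-2.16 × 10^8 m/s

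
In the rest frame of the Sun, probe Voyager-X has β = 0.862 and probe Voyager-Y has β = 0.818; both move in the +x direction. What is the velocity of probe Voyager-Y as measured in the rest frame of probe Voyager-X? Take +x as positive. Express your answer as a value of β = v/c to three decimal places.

β_A = 0.862, β_B = 0.818.
Transform to A's frame with the inverse velocity-addition law: u' = (u − v)/(1 − uv/c²), taking u = β_B and v = β_A.
u' = (0.818 − 0.862) / (1 − (0.862)(0.818)) = -0.0440/0.2949 = -0.1492.

β = -0.149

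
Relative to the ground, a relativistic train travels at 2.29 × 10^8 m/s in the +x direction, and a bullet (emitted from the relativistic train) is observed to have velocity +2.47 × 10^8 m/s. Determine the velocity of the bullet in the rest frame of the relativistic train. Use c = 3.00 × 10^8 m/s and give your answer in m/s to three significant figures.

v = 0.763c, u = 0.823c.
Invert the composition law: u' = (u − v)/(1 − uv/c²).
u' = (0.823 − 0.763) / (1 − (0.823)(0.763)) = 0.0600/0.3715 = 0.1615.
u' = 0.1615 × 3.00 × 10^8 m/s.

+4.84 × 10^7 m/s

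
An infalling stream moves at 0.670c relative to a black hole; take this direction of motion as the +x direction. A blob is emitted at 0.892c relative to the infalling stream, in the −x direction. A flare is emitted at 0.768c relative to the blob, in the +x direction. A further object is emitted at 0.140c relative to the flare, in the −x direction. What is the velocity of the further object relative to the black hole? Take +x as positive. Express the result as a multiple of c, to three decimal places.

Apply u = (u' + v)/(1 + u'v/c²) successively, working outward toward the black hole.
Start: velocity of the infalling stream relative to the black hole = 0.6700c.
Compose with the blob (u' = -0.892 in the infalling stream frame): u_1 = (-0.892 + 0.670) / (1 + (-0.892)·0.670) = -0.2220/0.4024 = -0.5517.
Compose with the flare (u' = 0.768 in the blob frame): u_2 = (0.768 + (-0.552)) / (1 + 0.768·(-0.552)) = 0.2163/0.5763 = 0.3753.
Compose with the further object (u' = -0.140 in the flare frame): u_3 = (-0.140 + 0.375) / (1 + (-0.140)·0.375) = 0.2353/0.9475 = 0.2483.

+0.248c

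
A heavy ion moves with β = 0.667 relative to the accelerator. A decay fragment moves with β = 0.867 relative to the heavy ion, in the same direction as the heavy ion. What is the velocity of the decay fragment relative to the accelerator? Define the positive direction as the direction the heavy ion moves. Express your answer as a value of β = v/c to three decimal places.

β = 0.972

With v = 0.667 and u' = 0.867 (in units of c),
u = (u' + v)/(1 + u'v/c²):
u = (0.867 + 0.667) / (1 + 0.867·0.667) = 1.5340/1.5783 = 0.9719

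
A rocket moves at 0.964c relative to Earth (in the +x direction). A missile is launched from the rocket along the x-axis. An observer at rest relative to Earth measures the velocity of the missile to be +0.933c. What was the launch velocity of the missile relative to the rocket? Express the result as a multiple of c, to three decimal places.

Invert the composition law: u' = (u − v)/(1 − uv/c²).
u' = (0.933 − 0.964) / (1 − (0.933)(0.964)) = -0.0310/0.1006 = -0.3082.

-0.308c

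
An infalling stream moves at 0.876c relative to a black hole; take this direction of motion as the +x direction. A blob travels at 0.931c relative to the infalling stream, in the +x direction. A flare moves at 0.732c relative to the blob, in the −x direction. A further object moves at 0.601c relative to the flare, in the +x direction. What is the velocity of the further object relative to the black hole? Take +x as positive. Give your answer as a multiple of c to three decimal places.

+0.992c

Apply u = (u' + v)/(1 + u'v/c²) successively, working outward toward the black hole.
Start: velocity of the infalling stream relative to the black hole = 0.8760c.
Compose with the blob (u' = 0.931 in the infalling stream frame): u_1 = (0.931 + 0.876) / (1 + 0.931·0.876) = 1.8070/1.8156 = 0.9953.
Compose with the flare (u' = -0.732 in the blob frame): u_2 = (-0.732 + 0.995) / (1 + (-0.732)·0.995) = 0.2633/0.2714 = 0.9699.
Compose with the further object (u' = 0.601 in the flare frame): u_3 = (0.601 + 0.970) / (1 + 0.601·0.970) = 1.5709/1.5829 = 0.9924.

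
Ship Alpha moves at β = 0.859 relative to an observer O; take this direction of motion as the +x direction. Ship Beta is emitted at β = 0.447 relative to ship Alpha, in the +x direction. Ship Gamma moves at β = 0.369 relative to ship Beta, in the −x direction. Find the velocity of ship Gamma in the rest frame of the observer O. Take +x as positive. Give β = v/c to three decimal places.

Apply u = (u' + v)/(1 + u'v/c²) successively, working outward toward the observer O.
Start: velocity of ship Alpha relative to the observer O = 0.8590c.
Compose with ship Beta (u' = 0.447 in ship Alpha frame): u_1 = (0.447 + 0.859) / (1 + 0.447·0.859) = 1.3060/1.3840 = 0.9437.
Compose with ship Gamma (u' = -0.369 in ship Beta frame): u_2 = (-0.369 + 0.944) / (1 + (-0.369)·0.944) = 0.5747/0.6518 = 0.8817.

β = +0.882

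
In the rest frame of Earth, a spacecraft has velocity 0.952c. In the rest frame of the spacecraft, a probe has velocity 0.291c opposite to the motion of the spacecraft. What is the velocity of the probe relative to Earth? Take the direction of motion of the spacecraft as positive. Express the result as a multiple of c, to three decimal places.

+0.914c

With v = 0.952 and u' = -0.291 (in units of c),
u = (u' + v)/(1 + u'v/c²):
u = (-0.291 + 0.952) / (1 + (-0.291)·0.952) = 0.6610/0.7230 = 0.9143
(Galilean addition would give +0.661c.)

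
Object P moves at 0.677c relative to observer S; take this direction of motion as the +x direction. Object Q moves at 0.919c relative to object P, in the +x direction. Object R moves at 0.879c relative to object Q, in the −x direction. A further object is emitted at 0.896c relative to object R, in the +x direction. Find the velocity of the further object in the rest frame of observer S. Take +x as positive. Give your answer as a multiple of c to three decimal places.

+0.986c

Apply u = (u' + v)/(1 + u'v/c²) successively, working outward toward observer S.
Start: velocity of object P relative to observer S = 0.6770c.
Compose with object Q (u' = 0.919 in object P frame): u_1 = (0.919 + 0.677) / (1 + 0.919·0.677) = 1.5960/1.6222 = 0.9839.
Compose with object R (u' = -0.879 in object Q frame): u_2 = (-0.879 + 0.984) / (1 + (-0.879)·0.984) = 0.1049/0.1352 = 0.7758.
Compose with the further object (u' = 0.896 in object R frame): u_3 = (0.896 + 0.776) / (1 + 0.896·0.776) = 1.6718/1.6951 = 0.9862.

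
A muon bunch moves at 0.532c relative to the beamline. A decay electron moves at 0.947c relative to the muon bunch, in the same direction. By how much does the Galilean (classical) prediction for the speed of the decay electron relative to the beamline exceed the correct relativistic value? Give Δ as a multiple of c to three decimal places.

Galilean: u_cl = 0.947 + 0.532 = 1.4790.
Relativistic: u_rel = (0.947 + 0.532) / (1 + 0.947·0.532) = 1.4790/1.5038 = 0.9835.
Δ = 1.4790 − 0.9835 = 0.4955.
(The classical prediction exceeds c; the relativistic result does not.)

Δ = 0.495c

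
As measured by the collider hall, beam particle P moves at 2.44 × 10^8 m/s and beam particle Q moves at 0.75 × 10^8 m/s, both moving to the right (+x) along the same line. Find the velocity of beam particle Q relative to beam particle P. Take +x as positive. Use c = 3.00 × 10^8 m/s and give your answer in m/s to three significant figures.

-2.12 × 10^8 m/s

β_A = 0.813, β_B = 0.250 (dividing each by c = 3.00 × 10^8 m/s).
Transform to A's frame with the inverse velocity-addition law: u' = (u − v)/(1 − uv/c²), taking u = β_B and v = β_A.
u' = (0.250 − 0.813) / (1 − (0.813)(0.250)) = -0.5633/0.7967 = -0.7071.
u' = -0.7071 × 3.00 × 10^8 m/s.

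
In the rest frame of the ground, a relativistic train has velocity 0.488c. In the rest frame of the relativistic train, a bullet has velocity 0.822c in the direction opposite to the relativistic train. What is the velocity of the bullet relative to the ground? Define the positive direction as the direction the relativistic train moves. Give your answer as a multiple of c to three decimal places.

-0.558c

With v = 0.488 and u' = -0.822 (in units of c),
u = (u' + v)/(1 + u'v/c²):
u = (-0.822 + 0.488) / (1 + (-0.822)·0.488) = -0.3340/0.5989 = -0.5577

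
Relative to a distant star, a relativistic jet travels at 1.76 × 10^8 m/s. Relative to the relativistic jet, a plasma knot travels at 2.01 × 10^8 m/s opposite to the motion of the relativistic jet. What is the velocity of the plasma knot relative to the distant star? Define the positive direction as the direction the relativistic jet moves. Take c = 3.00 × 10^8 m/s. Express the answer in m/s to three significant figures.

In units of c (dividing by 3.00 × 10^8 m/s): v = 0.587, u' = -0.670.
u = (u' + v)/(1 + u'v/c²):
u = (-0.670 + 0.587) / (1 + (-0.670)·0.587) = -0.0833/0.6069 = -0.1373
(Galilean addition would give -0.083c.)
Converting back: u = -0.1373 × 3.00 × 10^8 m/s.

-4.12 × 10^7 m/s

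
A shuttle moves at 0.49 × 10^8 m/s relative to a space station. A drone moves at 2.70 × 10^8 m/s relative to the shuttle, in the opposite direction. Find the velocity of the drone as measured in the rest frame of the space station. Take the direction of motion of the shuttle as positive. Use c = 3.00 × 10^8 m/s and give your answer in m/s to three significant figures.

In units of c (dividing by 3.00 × 10^8 m/s): v = 0.163, u' = -0.900.
u = (u' + v)/(1 + u'v/c²):
u = (-0.900 + 0.163) / (1 + (-0.900)·0.163) = -0.7367/0.8530 = -0.8636
Converting back: u = -0.8636 × 3.00 × 10^8 m/s.

-2.59 × 10^8 m/s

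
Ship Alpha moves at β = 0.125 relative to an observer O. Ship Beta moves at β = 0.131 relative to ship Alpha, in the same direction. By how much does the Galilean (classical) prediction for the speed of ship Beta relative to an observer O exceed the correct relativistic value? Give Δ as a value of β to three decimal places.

Galilean: u_cl = 0.131 + 0.125 = 0.2560.
Relativistic: u_rel = (0.131 + 0.125) / (1 + 0.131·0.125) = 0.2560/1.0164 = 0.2519.
Δ = 0.2560 − 0.2519 = 0.0041.

Δ = 0.004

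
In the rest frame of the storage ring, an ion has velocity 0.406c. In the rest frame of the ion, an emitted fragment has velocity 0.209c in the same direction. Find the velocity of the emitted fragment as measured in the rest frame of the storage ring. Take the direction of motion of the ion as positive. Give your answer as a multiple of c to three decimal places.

0.567c

With v = 0.406 and u' = 0.209 (in units of c),
u = (u' + v)/(1 + u'v/c²):
u = (0.209 + 0.406) / (1 + 0.209·0.406) = 0.6150/1.0849 = 0.5669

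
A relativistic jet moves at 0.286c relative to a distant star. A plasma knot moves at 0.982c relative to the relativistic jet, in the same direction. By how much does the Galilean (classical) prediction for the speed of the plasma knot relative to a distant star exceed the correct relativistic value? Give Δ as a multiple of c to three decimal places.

Δ = 0.278c

Galilean: u_cl = 0.982 + 0.286 = 1.2680.
Relativistic: u_rel = (0.982 + 0.286) / (1 + 0.982·0.286) = 1.2680/1.2809 = 0.9900.
Δ = 1.2680 − 0.9900 = 0.2780.
(The classical prediction exceeds c; the relativistic result does not.)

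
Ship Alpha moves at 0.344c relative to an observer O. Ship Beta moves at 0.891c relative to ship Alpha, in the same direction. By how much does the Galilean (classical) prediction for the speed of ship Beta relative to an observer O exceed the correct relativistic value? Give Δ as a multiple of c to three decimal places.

Δ = 0.290c

Galilean: u_cl = 0.891 + 0.344 = 1.2350.
Relativistic: u_rel = (0.891 + 0.344) / (1 + 0.891·0.344) = 1.2350/1.3065 = 0.9453.
Δ = 1.2350 − 0.9453 = 0.2897.
(The classical prediction exceeds c; the relativistic result does not.)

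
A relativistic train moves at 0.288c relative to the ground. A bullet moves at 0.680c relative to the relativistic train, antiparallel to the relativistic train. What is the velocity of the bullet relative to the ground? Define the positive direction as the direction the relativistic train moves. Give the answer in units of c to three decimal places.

-0.487c

With v = 0.288 and u' = -0.680 (in units of c),
u = (u' + v)/(1 + u'v/c²):
u = (-0.680 + 0.288) / (1 + (-0.680)·0.288) = -0.3920/0.8042 = -0.4875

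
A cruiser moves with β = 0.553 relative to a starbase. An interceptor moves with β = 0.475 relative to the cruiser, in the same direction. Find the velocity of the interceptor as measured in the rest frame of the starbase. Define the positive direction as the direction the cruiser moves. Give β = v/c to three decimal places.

With v = 0.553 and u' = 0.475 (in units of c),
u = (u' + v)/(1 + u'v/c²):
u = (0.475 + 0.553) / (1 + 0.475·0.553) = 1.0280/1.2627 = 0.8141
(Galilean addition would give +1.028c, exceeding c.)

β = 0.814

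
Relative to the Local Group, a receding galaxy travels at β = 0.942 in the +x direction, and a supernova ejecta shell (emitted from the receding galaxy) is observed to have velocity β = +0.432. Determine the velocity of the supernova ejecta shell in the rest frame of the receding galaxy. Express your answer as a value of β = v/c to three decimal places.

Invert the composition law: u' = (u − v)/(1 − uv/c²).
u' = (0.432 − 0.942) / (1 − (0.432)(0.942)) = -0.5100/0.5931 = -0.8600.

β = -0.860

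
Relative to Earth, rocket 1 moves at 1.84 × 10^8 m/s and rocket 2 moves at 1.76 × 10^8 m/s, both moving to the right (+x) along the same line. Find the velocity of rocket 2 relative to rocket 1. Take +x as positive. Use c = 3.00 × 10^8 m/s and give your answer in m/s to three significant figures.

β_A = 0.613, β_B = 0.587 (dividing each by c = 3.00 × 10^8 m/s).
Transform to A's frame with the inverse velocity-addition law: u' = (u − v)/(1 − uv/c²), taking u = β_B and v = β_A.
u' = (0.587 − 0.613) / (1 − (0.613)(0.587)) = -0.0267/0.6402 = -0.0417.
u' = -0.0417 × 3.00 × 10^8 m/s.

-1.25 × 10^7 m/s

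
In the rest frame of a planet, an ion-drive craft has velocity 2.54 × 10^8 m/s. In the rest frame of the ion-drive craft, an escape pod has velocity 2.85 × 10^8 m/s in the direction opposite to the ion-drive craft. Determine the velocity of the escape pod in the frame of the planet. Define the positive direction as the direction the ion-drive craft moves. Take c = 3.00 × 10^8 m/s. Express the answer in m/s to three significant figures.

-1.58 × 10^8 m/s

In units of c (dividing by 3.00 × 10^8 m/s): v = 0.847, u' = -0.950.
u = (u' + v)/(1 + u'v/c²):
u = (-0.950 + 0.847) / (1 + (-0.950)·0.847) = -0.1033/0.1957 = -0.5281
Converting back: u = -0.5281 × 3.00 × 10^8 m/s.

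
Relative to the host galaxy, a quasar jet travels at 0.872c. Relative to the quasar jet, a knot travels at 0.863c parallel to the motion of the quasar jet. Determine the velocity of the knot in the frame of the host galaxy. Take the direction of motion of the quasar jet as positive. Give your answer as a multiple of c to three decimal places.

0.990c

With v = 0.872 and u' = 0.863 (in units of c),
u = (u' + v)/(1 + u'v/c²):
u = (0.863 + 0.872) / (1 + 0.863·0.872) = 1.7350/1.7525 = 0.9900
(Galilean addition would give +1.735c, exceeding c.)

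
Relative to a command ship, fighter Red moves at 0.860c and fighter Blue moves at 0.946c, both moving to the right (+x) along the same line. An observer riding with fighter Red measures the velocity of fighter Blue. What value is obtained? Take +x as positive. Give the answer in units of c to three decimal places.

β_A = 0.860, β_B = 0.946.
Transform to A's frame with the inverse velocity-addition law: u' = (u − v)/(1 − uv/c²), taking u = β_B and v = β_A.
u' = (0.946 − 0.860) / (1 − (0.860)(0.946)) = 0.0860/0.1864 = 0.4613.

+0.461c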